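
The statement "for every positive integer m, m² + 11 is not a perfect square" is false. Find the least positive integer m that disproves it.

A counterexample is any positive integer m such that m² + 11 is a perfect square; we check each in order.
The first 4 eligible values, up to m = 4, all satisfy the conclusion.
m = 5: 5² + 11 = 36 = 6², a perfect square.

m = 5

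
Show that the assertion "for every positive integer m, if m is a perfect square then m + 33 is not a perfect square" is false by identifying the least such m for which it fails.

Check each positive integer m in order until m is a perfect square but m + 33 is a perfect square.
For m = 1, 4, 9 the conclusion holds.
m = 16: 16 = 4² and 16 + 33 = 49 = 7².

m = 16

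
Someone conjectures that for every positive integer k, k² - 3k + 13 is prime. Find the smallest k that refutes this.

k = 12

For k = 1, 2, 3, 4, …, 9, 10, 11 the conclusion holds.
k = 12: k² - 3k + 13 = 121 = 11 × 11, composite.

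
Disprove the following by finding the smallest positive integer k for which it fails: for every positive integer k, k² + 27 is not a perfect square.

A counterexample is any positive integer k such that k² + 27 is a perfect square; we check each in order.
For k = 1, 2 the conclusion holds.
k = 3: 3² + 27 = 36 = 6², a perfect square.

k = 3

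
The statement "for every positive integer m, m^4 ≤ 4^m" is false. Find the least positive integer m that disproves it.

m = 3

We need the least positive integer m for which m^4 > 4^m.
For m = 1, 2 the conclusion holds.
m = 3: m^4 = 81 and 4^m = 64, so 81 > 64.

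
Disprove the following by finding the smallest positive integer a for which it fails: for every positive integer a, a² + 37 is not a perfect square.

Check each positive integer a in order until a² + 37 is a perfect square.
For a = 1, 2, 3, 4, …, 15, 16, 17 the conclusion holds.
a = 18: 18² + 37 = 361 = 19², a perfect square.
Hence a = 18 is a counterexample.

a = 18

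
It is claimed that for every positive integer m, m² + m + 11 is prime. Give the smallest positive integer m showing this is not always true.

We need the least positive integer m for which m² + m + 11 is not prime.
For m = 1, 2, 3, 4, 5, 6, 7, 8, 9 the conclusion holds.
m = 10: m² + m + 11 = 121 = 11 × 11, composite.
Hence m = 10 is a counterexample.

m = 10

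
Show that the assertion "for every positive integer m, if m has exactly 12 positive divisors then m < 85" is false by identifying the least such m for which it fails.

For m = 60, 72, 84 the conclusion holds.
m = 90: τ(90) = 12; 90 ≥ 85.
Thus m = 90 disproves the claim, and no smaller m works.

m = 90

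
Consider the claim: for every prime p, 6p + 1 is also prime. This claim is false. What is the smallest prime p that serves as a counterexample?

p = 19

A counterexample is any prime p such that 6p + 1 is not prime; we check each in order.
For p = 2, 3, 5, 7, 11, 13, 17 the conclusion holds.
p = 19: 6p + 1 = 115 = 5 × 23, not prime.
So p = 19 is the smallest counterexample.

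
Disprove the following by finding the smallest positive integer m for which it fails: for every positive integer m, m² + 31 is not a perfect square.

The first 14 eligible values, up to m = 14, all satisfy the conclusion.
m = 15: 15² + 31 = 256 = 16², a perfect square.

m = 15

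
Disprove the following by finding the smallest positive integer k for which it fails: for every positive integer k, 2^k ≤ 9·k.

A counterexample is any positive integer k such that 2^k > 9·k; we check each in order.
k = 1: 2^k = 2 and 9·k = 9, so 2 ≤ 9.
k = 2: 2^k = 4 and 9·k = 18, so 4 ≤ 18.
k = 3: 2^k = 8 and 9·k = 27, so 8 ≤ 27.
k = 4: 2^k = 16 and 9·k = 36, so 16 ≤ 36.
k = 5: 2^k = 32 and 9·k = 45, so 32 ≤ 45.
k = 6: 2^k = 64 and 9·k = 54, so 64 > 54.

k = 6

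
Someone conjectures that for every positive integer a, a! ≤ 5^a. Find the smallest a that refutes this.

a = 12

We need the least positive integer a for which a! > 5^a.
The first 11 eligible values, up to a = 11, all satisfy the conclusion.
a = 12: a! = 479001600 and 5^a = 244140625, so 479001600 > 244140625.
So a = 12 is the smallest counterexample.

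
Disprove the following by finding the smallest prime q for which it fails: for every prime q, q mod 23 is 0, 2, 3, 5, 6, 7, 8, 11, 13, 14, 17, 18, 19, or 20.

q = 47

For q = 2, 3, 5, 7, …, 37, 41, 43 the conclusion holds.
q = 47: 47 mod 23 = 1 — not in {0, 2, 3, 5, 6, 7, 8, 11, 13, 14, 17, 18, 19, 20}.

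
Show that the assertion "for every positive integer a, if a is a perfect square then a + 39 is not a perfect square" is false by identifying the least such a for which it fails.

a = 25

Check each positive integer a in order until a is a perfect square but a + 39 is a perfect square.
The first 4 eligible values, up to a = 16, all satisfy the conclusion.
a = 25: 25 = 5² and 25 + 39 = 64 = 8².
Hence a = 25 is a counterexample.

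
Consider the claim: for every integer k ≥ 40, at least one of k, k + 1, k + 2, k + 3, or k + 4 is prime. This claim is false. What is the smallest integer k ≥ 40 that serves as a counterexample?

Check each integer k ≥ 40 in order until k, k + 1, k + 2, k + 3, k + 4 are all composite.
k = 40: 41 is prime.
k = 41: 41 is prime.
k = 42: 43 is prime.
k = 43: 43 is prime.
k = 44: 47 is prime.
k = 45: 47 is prime.
k = 46: 47 is prime.
k = 47: 47 is prime.
k = 48: 48 = 2 × 24; 49 = 7 × 7; 50 = 2 × 25; 51 = 3 × 17; 52 = 2 × 26 — all composite.

k = 48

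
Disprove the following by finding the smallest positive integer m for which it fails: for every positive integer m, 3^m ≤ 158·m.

Check each positive integer m in order until 3^m > 158·m.
m = 1: 3^m = 3 and 158·m = 158, so 3 ≤ 158.
m = 2: 3^m = 9 and 158·m = 316, so 9 ≤ 316.
m = 3: 3^m = 27 and 158·m = 474, so 27 ≤ 474.
m = 4: 3^m = 81 and 158·m = 632, so 81 ≤ 632.
m = 5: 3^m = 243 and 158·m = 790, so 243 ≤ 790.
m = 6: 3^m = 729 and 158·m = 948, so 729 ≤ 948.
m = 7: 3^m = 2187 and 158·m = 1106, so 2187 > 1106.

m = 7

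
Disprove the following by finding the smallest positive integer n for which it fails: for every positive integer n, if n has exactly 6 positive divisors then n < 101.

n = 116

Check each positive integer n in order until n has exactly 6 positive divisors but the claim fails.
For n = 12, 18, 20, 28, …, 92, 98, 99 the conclusion holds.
n = 116: τ(116) = 6; 116 ≥ 101.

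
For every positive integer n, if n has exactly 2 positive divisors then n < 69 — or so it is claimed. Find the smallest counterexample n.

n = 71

For n = 2, 3, 5, 7, …, 59, 61, 67 the conclusion holds.
n = 71: τ(71) = 2; 71 ≥ 69.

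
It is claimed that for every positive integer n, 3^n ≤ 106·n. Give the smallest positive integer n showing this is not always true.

n = 6

A counterexample is any positive integer n such that 3^n > 106·n; we check each in order.
The first 5 eligible values, up to n = 5, all satisfy the conclusion.
n = 6: 3^n = 729 and 106·n = 636, so 729 > 636.
Hence n = 6 is a counterexample.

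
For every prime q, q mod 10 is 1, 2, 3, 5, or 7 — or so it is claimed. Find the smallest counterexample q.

q = 19

We need the least prime q for which the claim fails.
For q = 2, 3, 5, 7, 11, 13, 17 the conclusion holds.
q = 19: 19 mod 10 = 9 — not in {1, 2, 3, 5, 7}.
Thus q = 19 disproves the claim, and no smaller q works.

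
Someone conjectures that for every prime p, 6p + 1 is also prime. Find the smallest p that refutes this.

p = 19

Check each prime p in order until 6p + 1 is not prime.
p = 2: 6p + 1 = 13, prime.
p = 3: 6p + 1 = 19, prime.
p = 5: 6p + 1 = 31, prime.
p = 7: 6p + 1 = 43, prime.
p = 11: 6p + 1 = 67, prime.
p = 13: 6p + 1 = 79, prime.
p = 17: 6p + 1 = 103, prime.
p = 19: 6p + 1 = 115 = 5 × 23, not prime.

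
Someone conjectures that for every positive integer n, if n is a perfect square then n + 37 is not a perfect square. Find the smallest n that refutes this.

n = 324

The first 17 eligible values, up to n = 289, all satisfy the conclusion.
n = 324: 324 = 18² and 324 + 37 = 361 = 19².
So n = 324 is the smallest counterexample.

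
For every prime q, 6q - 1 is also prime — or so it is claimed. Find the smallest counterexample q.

For q = 2, 3, 5, 7 the conclusion holds.
q = 11: 6q - 1 = 65 = 5 × 13, not prime.

q = 11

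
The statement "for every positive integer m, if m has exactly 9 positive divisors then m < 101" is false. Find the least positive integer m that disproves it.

m = 196

A counterexample is any positive integer m such that m has exactly 9 positive divisors but the claim fails; we check each in order.
For m = 36, 100 the conclusion holds.
m = 196: τ(196) = 9; 196 ≥ 101.
So m = 196 is the smallest counterexample.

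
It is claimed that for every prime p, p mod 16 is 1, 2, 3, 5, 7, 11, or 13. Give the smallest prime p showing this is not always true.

We need the least prime p for which the claim fails.
The first 10 eligible values, up to p = 29, all satisfy the conclusion.
p = 31: 31 mod 16 = 15 — not in {1, 2, 3, 5, 7, 11, 13}.

p = 31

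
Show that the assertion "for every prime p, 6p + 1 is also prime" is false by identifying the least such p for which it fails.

Check each prime p in order until 6p + 1 is not prime.
The first 7 eligible values, up to p = 17, all satisfy the conclusion.
p = 19: 6p + 1 = 115 = 5 × 23, not prime.
So p = 19 is the smallest counterexample.

p = 19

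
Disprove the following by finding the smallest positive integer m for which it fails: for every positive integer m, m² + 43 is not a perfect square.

m = 21

For m = 1, 2, 3, 4, …, 18, 19, 20 the conclusion holds.
m = 21: 21² + 43 = 484 = 22², a perfect square.
So m = 21 is the smallest counterexample.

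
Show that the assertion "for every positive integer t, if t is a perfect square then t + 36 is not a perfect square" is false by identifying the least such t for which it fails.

t = 64

A counterexample is any positive integer t such that t is a perfect square but t + 36 is a perfect square; we check each in order.
t = 1: 1 + 36 = 37, not a perfect square.
t = 4: 4 + 36 = 40, not a perfect square.
t = 9: 9 + 36 = 45, not a perfect square.
t = 16: 16 + 36 = 52, not a perfect square.
t = 25: 25 + 36 = 61, not a perfect square.
t = 36: 36 + 36 = 72, not a perfect square.
t = 49: 49 + 36 = 85, not a perfect square.
t = 64: 64 = 8² and 64 + 36 = 100 = 10².
Thus t = 64 disproves the claim, and no smaller t works.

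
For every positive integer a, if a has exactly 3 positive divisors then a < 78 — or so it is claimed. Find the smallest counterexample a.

a = 121

The first 4 eligible values, up to a = 49, all satisfy the conclusion.
a = 121: τ(121) = 3; 121 ≥ 78.
Hence a = 121 is a counterexample.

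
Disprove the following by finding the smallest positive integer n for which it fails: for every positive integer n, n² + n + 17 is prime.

Check each positive integer n in order until n² + n + 17 is not prime.
For n = 1, 2, 3, 4, …, 13, 14, 15 the conclusion holds.
n = 16: n² + n + 17 = 289 = 17 × 17, composite.

n = 16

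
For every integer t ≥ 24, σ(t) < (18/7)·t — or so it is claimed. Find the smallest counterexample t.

t = 48

For t = 24, 25, 26, 27, …, 45, 46, 47 the conclusion holds.
t = 48: σ(48) = 124; 124 ≥ 864/7.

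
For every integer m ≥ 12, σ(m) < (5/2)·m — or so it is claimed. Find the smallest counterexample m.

Check each integer m ≥ 12 in order until the claim fails.
For m = 12, 13, 14, 15, …, 21, 22, 23 the conclusion holds.
m = 24: σ(24) = 60; 60 ≥ 60.
Thus m = 24 disproves the claim, and no smaller m works.

m = 24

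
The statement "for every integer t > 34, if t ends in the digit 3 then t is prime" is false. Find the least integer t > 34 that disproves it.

Check each integer t > 34 in order until t ends in the digit 3 but t is not prime.
t = 43: 43 ends in 3 and is prime.
t = 53: 53 ends in 3 and is prime.
t = 63: 63 ends in 3; 63 = 3 × 21, composite.
So t = 63 is the smallest counterexample.

t = 63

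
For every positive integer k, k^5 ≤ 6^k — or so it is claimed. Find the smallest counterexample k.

k = 3

Check each positive integer k in order until k^5 > 6^k.
For k = 1, 2 the conclusion holds.
k = 3: k^5 = 243 and 6^k = 216, so 243 > 216.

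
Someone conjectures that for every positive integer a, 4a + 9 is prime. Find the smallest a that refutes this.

a = 1: 4a + 9 = 13, prime.
a = 2: 4a + 9 = 17, prime.
a = 3: 4a + 9 = 21 = 3 × 7, composite.

a = 3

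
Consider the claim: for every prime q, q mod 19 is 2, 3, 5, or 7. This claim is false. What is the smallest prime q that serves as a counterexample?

q = 11

We need the least prime q for which the claim fails.
The first 4 eligible values, up to q = 7, all satisfy the conclusion.
q = 11: 11 mod 19 = 11 — not in {2, 3, 5, 7}.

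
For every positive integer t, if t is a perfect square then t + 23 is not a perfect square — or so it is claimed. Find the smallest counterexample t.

t = 121

A counterexample is any positive integer t such that t is a perfect square but t + 23 is a perfect square; we check each in order.
For t = 1, 4, 9, 16, 25, 36, 49, 64, 81, 100 the conclusion holds.
t = 121: 121 = 11² and 121 + 23 = 144 = 12².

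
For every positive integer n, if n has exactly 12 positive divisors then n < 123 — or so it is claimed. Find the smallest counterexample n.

n = 126

A counterexample is any positive integer n such that n has exactly 12 positive divisors but the claim fails; we check each in order.
For n = 60, 72, 84, 90, 96, 108 the conclusion holds.
n = 126: τ(126) = 12; 126 ≥ 123.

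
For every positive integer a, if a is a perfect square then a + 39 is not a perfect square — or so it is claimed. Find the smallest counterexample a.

We need the least positive integer a for which a is a perfect square but a + 39 is a perfect square.
For a = 1, 4, 9, 16 the conclusion holds.
a = 25: 25 = 5² and 25 + 39 = 64 = 8².

a = 25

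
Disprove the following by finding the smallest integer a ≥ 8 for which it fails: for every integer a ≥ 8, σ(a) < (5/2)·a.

A counterexample is any integer a ≥ 8 such that the claim fails; we check each in order.
For a = 8, 9, 10, 11, …, 21, 22, 23 the conclusion holds.
a = 24: σ(24) = 60; 60 ≥ 60.

a = 24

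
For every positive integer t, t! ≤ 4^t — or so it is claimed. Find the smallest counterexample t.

Check each positive integer t in order until t! > 4^t.
For t = 1, 2, 3, 4, 5, 6, 7, 8 the conclusion holds.
t = 9: t! = 362880 and 4^t = 262144, so 362880 > 262144.

t = 9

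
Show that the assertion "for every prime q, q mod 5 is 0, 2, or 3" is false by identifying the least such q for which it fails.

q = 11

We need the least prime q for which the claim fails.
q = 2: 2 mod 5 = 2.
q = 3: 3 mod 5 = 3.
q = 5: 5 mod 5 = 0.
q = 7: 7 mod 5 = 2.
q = 11: 11 mod 5 = 1 — not in {0, 2, 3}.
Hence q = 11 is a counterexample.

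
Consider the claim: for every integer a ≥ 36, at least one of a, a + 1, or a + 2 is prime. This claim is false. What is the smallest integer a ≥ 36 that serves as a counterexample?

A counterexample is any integer a ≥ 36 such that a, a + 1, a + 2 are all composite; we check each in order.
For a = 36, 37 the conclusion holds.
a = 38: 38 = 2 × 19; 39 = 3 × 13; 40 = 2 × 20 — all composite.
Thus a = 38 disproves the claim, and no smaller a works.

a = 38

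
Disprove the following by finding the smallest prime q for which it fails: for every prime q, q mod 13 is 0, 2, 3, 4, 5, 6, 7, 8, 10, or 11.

Check each prime q in order until the claim fails.
The first 15 eligible values, up to q = 47, all satisfy the conclusion.
q = 53: 53 mod 13 = 1 — not in {0, 2, 3, 4, 5, 6, 7, 8, 10, 11}.
Hence q = 53 is a counterexample.

q = 53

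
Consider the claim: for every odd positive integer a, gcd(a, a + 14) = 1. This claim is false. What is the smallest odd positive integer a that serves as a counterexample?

For a = 1, 3, 5 the conclusion holds.
a = 7: gcd(7, 21) = 7.
So a = 7 is the smallest counterexample.

a = 7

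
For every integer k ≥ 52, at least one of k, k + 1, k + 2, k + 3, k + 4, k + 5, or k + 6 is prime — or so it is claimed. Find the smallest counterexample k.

A counterexample is any integer k ≥ 52 such that k, k + 1, k + 2, k + 3, k + 4, k + 5, k + 6 are all composite; we check each in order.
For k = 52, 53, 54, 55, …, 87, 88, 89 the conclusion holds.
k = 90: 90 = 2 × 45; 91 = 7 × 13; 92 = 2 × 46; 93 = 3 × 31; 94 = 2 × 47; 95 = 5 × 19; 96 = 2 × 48 — all composite.

k = 90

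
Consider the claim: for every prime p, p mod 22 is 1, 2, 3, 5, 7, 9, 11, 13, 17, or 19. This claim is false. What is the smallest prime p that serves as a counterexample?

p = 37

We need the least prime p for which the claim fails.
For p = 2, 3, 5, 7, …, 23, 29, 31 the conclusion holds.
p = 37: 37 mod 22 = 15 — not in {1, 2, 3, 5, 7, 9, 11, 13, 17, 19}.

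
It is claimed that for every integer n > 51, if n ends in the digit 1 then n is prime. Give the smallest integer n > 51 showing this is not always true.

n = 81

We need the least integer n > 51 for which n ends in the digit 1 but n is not prime.
For n = 61, 71 the conclusion holds.
n = 81: 81 ends in 1; 81 = 3 × 27, composite.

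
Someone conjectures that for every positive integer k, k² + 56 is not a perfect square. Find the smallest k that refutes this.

k = 5

Check each positive integer k in order until k² + 56 is a perfect square.
The first 4 eligible values, up to k = 4, all satisfy the conclusion.
k = 5: 5² + 56 = 81 = 9², a perfect square.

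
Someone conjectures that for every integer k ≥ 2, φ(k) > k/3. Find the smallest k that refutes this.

k = 2: φ(2) = 1 and 2/3 = 2/3, so φ(2) > 2/3.
k = 3: φ(3) = 2 and 3/3 = 1, so φ(3) > 3/3.
k = 4: φ(4) = 2 and 4/3 = 4/3, so φ(4) > 4/3.
k = 5: φ(5) = 4 and 5/3 = 5/3, so φ(5) > 5/3.
k = 6: φ(6) = 2 and 6/3 = 2, so φ(6) ≤ 6/3.

k = 6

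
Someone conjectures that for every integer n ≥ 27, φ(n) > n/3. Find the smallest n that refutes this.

n = 30

For n = 27, 28, 29 the conclusion holds.
n = 30: φ(30) = 8 and 30/3 = 10, so φ(30) ≤ 30/3.
Hence n = 30 is a counterexample.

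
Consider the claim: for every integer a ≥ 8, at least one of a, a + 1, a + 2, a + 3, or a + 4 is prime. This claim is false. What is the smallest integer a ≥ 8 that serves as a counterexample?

Check each integer a ≥ 8 in order until a, a + 1, a + 2, a + 3, a + 4 are all composite.
For a = 8, 9, 10, 11, …, 21, 22, 23 the conclusion holds.
a = 24: 24 = 2 × 12; 25 = 5 × 5; 26 = 2 × 13; 27 = 3 × 9; 28 = 2 × 14 — all composite.

a = 24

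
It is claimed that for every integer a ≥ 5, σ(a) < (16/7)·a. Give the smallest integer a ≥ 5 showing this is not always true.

a = 12

Check each integer a ≥ 5 in order until the claim fails.
For a = 5, 6, 7, 8, 9, 10, 11 the conclusion holds.
a = 12: σ(12) = 28; 28 ≥ 192/7.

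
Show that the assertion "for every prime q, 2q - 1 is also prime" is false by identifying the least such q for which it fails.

We need the least prime q for which 2q - 1 is not prime.
q = 2: 2q - 1 = 3, prime.
q = 3: 2q - 1 = 5, prime.
q = 5: 2q - 1 = 9 = 3 × 3, not prime.

q = 5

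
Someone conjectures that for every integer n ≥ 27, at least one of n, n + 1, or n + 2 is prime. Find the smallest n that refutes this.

n = 32

For n = 27, 28, 29, 30, 31 the conclusion holds.
n = 32: 32 = 2 × 16; 33 = 3 × 11; 34 = 2 × 17 — all composite.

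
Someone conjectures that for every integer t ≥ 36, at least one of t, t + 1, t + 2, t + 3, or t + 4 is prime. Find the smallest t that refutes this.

t = 48

The first 12 eligible values, up to t = 47, all satisfy the conclusion.
t = 48: 48 = 2 × 24; 49 = 7 × 7; 50 = 2 × 25; 51 = 3 × 17; 52 = 2 × 26 — all composite.
Thus t = 48 disproves the claim, and no smaller t works.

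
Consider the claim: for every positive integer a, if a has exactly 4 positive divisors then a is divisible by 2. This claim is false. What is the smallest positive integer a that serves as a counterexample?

a = 15

Check each positive integer a in order until a has exactly 4 positive divisors but a is not divisible by 2.
The first 4 eligible values, up to a = 14, all satisfy the conclusion.
a = 15: τ(15) = 4; 15 mod 2 = 1.
Hence a = 15 is a counterexample.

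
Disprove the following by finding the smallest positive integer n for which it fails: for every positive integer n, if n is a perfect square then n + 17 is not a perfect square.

n = 64

n = 1: 1 + 17 = 18, not a perfect square.
n = 4: 4 + 17 = 21, not a perfect square.
n = 9: 9 + 17 = 26, not a perfect square.
n = 16: 16 + 17 = 33, not a perfect square.
n = 25: 25 + 17 = 42, not a perfect square.
n = 36: 36 + 17 = 53, not a perfect square.
n = 49: 49 + 17 = 66, not a perfect square.
n = 64: 64 = 8² and 64 + 17 = 81 = 9².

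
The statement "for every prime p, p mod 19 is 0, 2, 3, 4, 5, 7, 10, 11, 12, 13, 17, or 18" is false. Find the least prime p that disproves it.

p = 47

Check each prime p in order until the claim fails.
The first 14 eligible values, up to p = 43, all satisfy the conclusion.
p = 47: 47 mod 19 = 9 — not in {0, 2, 3, 4, 5, 7, 10, 11, 12, 13, 17, 18}.
Thus p = 47 disproves the claim, and no smaller p works.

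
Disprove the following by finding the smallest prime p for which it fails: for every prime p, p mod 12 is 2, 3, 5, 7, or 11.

A counterexample is any prime p such that the claim fails; we check each in order.
The first 5 eligible values, up to p = 11, all satisfy the conclusion.
p = 13: 13 mod 12 = 1 — not in {2, 3, 5, 7, 11}.
So p = 13 is the smallest counterexample.

p = 13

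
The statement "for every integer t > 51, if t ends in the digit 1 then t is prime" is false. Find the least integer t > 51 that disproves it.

t = 61: 61 ends in 1 and is prime.
t = 71: 71 ends in 1 and is prime.
t = 81: 81 ends in 1; 81 = 3 × 27, composite.

t = 81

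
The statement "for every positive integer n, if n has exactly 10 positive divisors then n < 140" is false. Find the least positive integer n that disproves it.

n = 162

Check each positive integer n in order until n has exactly 10 positive divisors but the claim fails.
For n = 48, 80, 112 the conclusion holds.
n = 162: τ(162) = 10; 162 ≥ 140.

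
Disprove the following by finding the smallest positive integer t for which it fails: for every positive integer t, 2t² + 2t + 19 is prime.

The first 17 eligible values, up to t = 17, all satisfy the conclusion.
t = 18: 2t² + 2t + 19 = 703 = 19 × 37, composite.
Hence t = 18 is a counterexample.

t = 18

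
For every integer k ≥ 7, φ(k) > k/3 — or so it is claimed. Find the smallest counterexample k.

k = 12

A counterexample is any integer k ≥ 7 such that the claim fails; we check each in order.
For k = 7, 8, 9, 10, 11 the conclusion holds.
k = 12: φ(12) = 4 and 12/3 = 4, so φ(12) ≤ 12/3.
Thus k = 12 disproves the claim, and no smaller k works.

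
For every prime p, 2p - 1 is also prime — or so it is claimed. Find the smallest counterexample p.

p = 2: 2p - 1 = 3, prime.
p = 3: 2p - 1 = 5, prime.
p = 5: 2p - 1 = 9 = 3 × 3, not prime.
So p = 5 is the smallest counterexample.

p = 5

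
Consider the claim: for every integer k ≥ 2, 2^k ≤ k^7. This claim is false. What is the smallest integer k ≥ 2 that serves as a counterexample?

A counterexample is any integer k ≥ 2 such that 2^k > k^7; we check each in order.
The first 35 eligible values, up to k = 36, all satisfy the conclusion.
k = 37: 2^k = 137438953472 and k^7 = 94931877133, so 137438953472 > 94931877133.

k = 37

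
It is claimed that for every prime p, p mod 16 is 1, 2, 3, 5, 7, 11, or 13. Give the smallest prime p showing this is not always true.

A counterexample is any prime p such that the claim fails; we check each in order.
For p = 2, 3, 5, 7, 11, 13, 17, 19, 23, 29 the conclusion holds.
p = 31: 31 mod 16 = 15 — not in {1, 2, 3, 5, 7, 11, 13}.
So p = 31 is the smallest counterexample.

p = 31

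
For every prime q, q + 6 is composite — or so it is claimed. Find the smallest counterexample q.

q = 5

For q = 2, 3 the conclusion holds.
q = 5: q + 6 = 11, prime — not composite.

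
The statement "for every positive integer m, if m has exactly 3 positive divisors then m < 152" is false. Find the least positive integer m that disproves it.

We need the least positive integer m for which m has exactly 3 positive divisors but the claim fails.
m = 4: τ(4) = 3; 4 < 152.
m = 9: τ(9) = 3; 9 < 152.
m = 25: τ(25) = 3; 25 < 152.
m = 49: τ(49) = 3; 49 < 152.
m = 121: τ(121) = 3; 121 < 152.
m = 169: τ(169) = 3; 169 ≥ 152.
Hence m = 169 is a counterexample.

m = 169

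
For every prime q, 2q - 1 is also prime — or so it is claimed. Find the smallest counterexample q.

q = 5

A counterexample is any prime q such that 2q - 1 is not prime; we check each in order.
For q = 2, 3 the conclusion holds.
q = 5: 2q - 1 = 9 = 3 × 3, not prime.
Hence q = 5 is a counterexample.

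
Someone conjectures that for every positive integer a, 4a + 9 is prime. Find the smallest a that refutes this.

We need the least positive integer a for which 4a + 9 is not prime.
For a = 1, 2 the conclusion holds.
a = 3: 4a + 9 = 21 = 3 × 7, composite.
Thus a = 3 disproves the claim, and no smaller a works.

a = 3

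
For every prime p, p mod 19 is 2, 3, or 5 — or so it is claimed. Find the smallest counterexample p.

p = 7

Check each prime p in order until the claim fails.
p = 2: 2 mod 19 = 2.
p = 3: 3 mod 19 = 3.
p = 5: 5 mod 19 = 5.
p = 7: 7 mod 19 = 7 — not in {2, 3, 5}.
Hence p = 7 is a counterexample.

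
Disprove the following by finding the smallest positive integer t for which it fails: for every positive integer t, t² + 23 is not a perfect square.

Check each positive integer t in order until t² + 23 is a perfect square.
For t = 1, 2, 3, 4, 5, 6, 7, 8, 9, 10 the conclusion holds.
t = 11: 11² + 23 = 144 = 12², a perfect square.
So t = 11 is the smallest counterexample.

t = 11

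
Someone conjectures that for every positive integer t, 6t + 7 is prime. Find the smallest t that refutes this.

A counterexample is any positive integer t such that 6t + 7 is not prime; we check each in order.
t = 1: 6t + 7 = 13, prime.
t = 2: 6t + 7 = 19, prime.
t = 3: 6t + 7 = 25 = 5 × 5, composite.
Thus t = 3 disproves the claim, and no smaller t works.

t = 3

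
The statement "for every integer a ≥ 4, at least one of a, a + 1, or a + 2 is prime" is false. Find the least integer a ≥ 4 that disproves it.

a = 8

A counterexample is any integer a ≥ 4 such that a, a + 1, a + 2 are all composite; we check each in order.
For a = 4, 5, 6, 7 the conclusion holds.
a = 8: 8 = 2 × 4; 9 = 3 × 3; 10 = 2 × 5 — all composite.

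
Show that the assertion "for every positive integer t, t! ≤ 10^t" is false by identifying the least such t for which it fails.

t = 25

We need the least positive integer t for which t! > 10^t.
For t = 1, 2, 3, 4, …, 22, 23, 24 the conclusion holds.
t = 25: t! = 15511210043330985984000000 and 10^t = 10000000000000000000000000, so 15511210043330985984000000 > 10000000000000000000000000.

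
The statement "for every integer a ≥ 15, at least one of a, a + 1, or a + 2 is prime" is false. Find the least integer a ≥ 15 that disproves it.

a = 20

A counterexample is any integer a ≥ 15 such that a, a + 1, a + 2 are all composite; we check each in order.
a = 15: 17 is prime.
a = 16: 17 is prime.
a = 17: 17 is prime.
a = 18: 19 is prime.
a = 19: 19 is prime.
a = 20: 20 = 2 × 10; 21 = 3 × 7; 22 = 2 × 11 — all composite.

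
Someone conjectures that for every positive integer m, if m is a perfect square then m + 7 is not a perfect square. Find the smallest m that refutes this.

A counterexample is any positive integer m such that m is a perfect square but m + 7 is a perfect square; we check each in order.
For m = 1, 4 the conclusion holds.
m = 9: 9 = 3² and 9 + 7 = 16 = 4².
So m = 9 is the smallest counterexample.

m = 9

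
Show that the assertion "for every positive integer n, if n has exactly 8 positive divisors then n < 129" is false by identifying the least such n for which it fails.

n = 130

Check each positive integer n in order until n has exactly 8 positive divisors but the claim fails.
For n = 24, 30, 40, 42, …, 110, 114, 128 the conclusion holds.
n = 130: τ(130) = 8; 130 ≥ 129.
Thus n = 130 disproves the claim, and no smaller n works.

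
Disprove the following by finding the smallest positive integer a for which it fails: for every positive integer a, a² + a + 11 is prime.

a = 10

A counterexample is any positive integer a such that a² + a + 11 is not prime; we check each in order.
The first 9 eligible values, up to a = 9, all satisfy the conclusion.
a = 10: a² + a + 11 = 121 = 11 × 11, composite.
Thus a = 10 disproves the claim, and no smaller a works.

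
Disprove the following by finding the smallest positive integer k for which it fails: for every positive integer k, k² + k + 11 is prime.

For k = 1, 2, 3, 4, 5, 6, 7, 8, 9 the conclusion holds.
k = 10: k² + k + 11 = 121 = 11 × 11, composite.

k = 10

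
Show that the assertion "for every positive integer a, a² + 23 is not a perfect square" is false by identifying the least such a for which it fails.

a = 11

A counterexample is any positive integer a such that a² + 23 is a perfect square; we check each in order.
For a = 1, 2, 3, 4, 5, 6, 7, 8, 9, 10 the conclusion holds.
a = 11: 11² + 23 = 144 = 12², a perfect square.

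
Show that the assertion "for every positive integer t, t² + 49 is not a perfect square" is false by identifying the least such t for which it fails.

t = 24

Check each positive integer t in order until t² + 49 is a perfect square.
For t = 1, 2, 3, 4, …, 21, 22, 23 the conclusion holds.
t = 24: 24² + 49 = 625 = 25², a perfect square.
So t = 24 is the smallest counterexample.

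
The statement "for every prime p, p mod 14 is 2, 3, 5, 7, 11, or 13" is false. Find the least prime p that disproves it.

A counterexample is any prime p such that the claim fails; we check each in order.
The first 8 eligible values, up to p = 19, all satisfy the conclusion.
p = 23: 23 mod 14 = 9 — not in {2, 3, 5, 7, 11, 13}.

p = 23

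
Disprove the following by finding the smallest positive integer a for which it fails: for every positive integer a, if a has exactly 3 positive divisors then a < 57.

Check each positive integer a in order until a has exactly 3 positive divisors but the claim fails.
For a = 4, 9, 25, 49 the conclusion holds.
a = 121: τ(121) = 3; 121 ≥ 57.

a = 121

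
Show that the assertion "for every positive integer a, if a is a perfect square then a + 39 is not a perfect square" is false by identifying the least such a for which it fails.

The first 4 eligible values, up to a = 16, all satisfy the conclusion.
a = 25: 25 = 5² and 25 + 39 = 64 = 8².
Hence a = 25 is a counterexample.

a = 25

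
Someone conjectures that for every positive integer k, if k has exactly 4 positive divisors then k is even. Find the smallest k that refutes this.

k = 15

Check each positive integer k in order until k has exactly 4 positive divisors but k is odd.
For k = 6, 8, 10, 14 the conclusion holds.
k = 15: divisors of 15: 1, 3, 5, 15; 15 is odd.
Hence k = 15 is a counterexample.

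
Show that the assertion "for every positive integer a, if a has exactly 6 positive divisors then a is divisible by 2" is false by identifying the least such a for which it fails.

a = 45

For a = 12, 18, 20, 28, 32, 44 the conclusion holds.
a = 45: τ(45) = 6; 45 mod 2 = 1.
Thus a = 45 disproves the claim, and no smaller a works.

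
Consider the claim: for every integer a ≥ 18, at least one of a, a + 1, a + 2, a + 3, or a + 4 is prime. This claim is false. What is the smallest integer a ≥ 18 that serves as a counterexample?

We need the least integer a ≥ 18 for which a, a + 1, a + 2, a + 3, a + 4 are all composite.
a = 18: 19 is prime.
a = 19: 19 is prime.
a = 20: 23 is prime.
a = 21: 23 is prime.
a = 22: 23 is prime.
a = 23: 23 is prime.
a = 24: 24 = 2 × 12; 25 = 5 × 5; 26 = 2 × 13; 27 = 3 × 9; 28 = 2 × 14 — all composite.

a = 24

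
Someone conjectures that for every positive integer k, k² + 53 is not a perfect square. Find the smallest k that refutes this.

k = 26

A counterexample is any positive integer k such that k² + 53 is a perfect square; we check each in order.
For k = 1, 2, 3, 4, …, 23, 24, 25 the conclusion holds.
k = 26: 26² + 53 = 729 = 27², a perfect square.
So k = 26 is the smallest counterexample.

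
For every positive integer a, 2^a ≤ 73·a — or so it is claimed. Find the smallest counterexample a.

a = 10

For a = 1, 2, 3, 4, 5, 6, 7, 8, 9 the conclusion holds.
a = 10: 2^a = 1024 and 73·a = 730, so 1024 > 730.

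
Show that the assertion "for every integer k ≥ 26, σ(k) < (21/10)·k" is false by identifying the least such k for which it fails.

k = 26: σ(26) = 42; 42 < 273/5.
k = 27: σ(27) = 40; 40 < 567/10.
k = 28: σ(28) = 56; 56 < 294/5.
k = 29: σ(29) = 30; 30 < 609/10.
k = 30: σ(30) = 72; 72 ≥ 63.
Hence k = 30 is a counterexample.

k = 30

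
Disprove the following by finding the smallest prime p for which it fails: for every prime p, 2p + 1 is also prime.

p = 7

p = 2: 2p + 1 = 5, prime.
p = 3: 2p + 1 = 7, prime.
p = 5: 2p + 1 = 11, prime.
p = 7: 2p + 1 = 15 = 3 × 5, not prime.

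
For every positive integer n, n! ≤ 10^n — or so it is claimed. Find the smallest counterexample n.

n = 25

We need the least positive integer n for which n! > 10^n.
The first 24 eligible values, up to n = 24, all satisfy the conclusion.
n = 25: n! = 15511210043330985984000000 and 10^n = 10000000000000000000000000, so 15511210043330985984000000 > 10000000000000000000000000.
So n = 25 is the smallest counterexample.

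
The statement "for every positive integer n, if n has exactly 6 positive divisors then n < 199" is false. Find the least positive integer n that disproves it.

n = 207

For n = 12, 18, 20, 28, …, 172, 175, 188 the conclusion holds.
n = 207: τ(207) = 6; 207 ≥ 199.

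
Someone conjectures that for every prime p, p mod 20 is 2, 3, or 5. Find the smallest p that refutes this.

A counterexample is any prime p such that the claim fails; we check each in order.
For p = 2, 3, 5 the conclusion holds.
p = 7: 7 mod 20 = 7 — not in {2, 3, 5}.
Hence p = 7 is a counterexample.

p = 7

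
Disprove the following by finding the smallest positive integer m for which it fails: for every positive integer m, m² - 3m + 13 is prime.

We need the least positive integer m for which m² - 3m + 13 is not prime.
For m = 1, 2, 3, 4, …, 9, 10, 11 the conclusion holds.
m = 12: m² - 3m + 13 = 121 = 11 × 11, composite.
Thus m = 12 disproves the claim, and no smaller m works.

m = 12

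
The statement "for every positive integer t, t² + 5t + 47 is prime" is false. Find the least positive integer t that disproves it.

We need the least positive integer t for which t² + 5t + 47 is not prime.
For t = 1, 2, 3, 4, …, 35, 36, 37 the conclusion holds.
t = 38: t² + 5t + 47 = 1681 = 41 × 41, composite.
Hence t = 38 is a counterexample.

t = 38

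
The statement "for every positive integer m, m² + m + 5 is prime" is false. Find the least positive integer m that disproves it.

m = 4

Check each positive integer m in order until m² + m + 5 is not prime.
For m = 1, 2, 3 the conclusion holds.
m = 4: m² + m + 5 = 25 = 5 × 5, composite.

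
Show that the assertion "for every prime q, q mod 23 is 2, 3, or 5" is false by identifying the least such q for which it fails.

q = 7

A counterexample is any prime q such that the claim fails; we check each in order.
q = 2: 2 mod 23 = 2.
q = 3: 3 mod 23 = 3.
q = 5: 5 mod 23 = 5.
q = 7: 7 mod 23 = 7 — not in {2, 3, 5}.
Thus q = 7 disproves the claim, and no smaller q works.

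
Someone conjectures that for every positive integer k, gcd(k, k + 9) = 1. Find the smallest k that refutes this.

k = 3

A counterexample is any positive integer k such that gcd(k, k + 9) > 1; we check each in order.
k = 1: gcd(1, 10) = 1.
k = 2: gcd(2, 11) = 1.
k = 3: gcd(3, 12) = 3.
Thus k = 3 disproves the claim, and no smaller k works.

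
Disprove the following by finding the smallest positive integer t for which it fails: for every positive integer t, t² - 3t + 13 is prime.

The first 11 eligible values, up to t = 11, all satisfy the conclusion.
t = 12: t² - 3t + 13 = 121 = 11 × 11, composite.
Hence t = 12 is a counterexample.

t = 12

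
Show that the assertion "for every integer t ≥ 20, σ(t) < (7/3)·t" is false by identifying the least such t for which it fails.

Check each integer t ≥ 20 in order until the claim fails.
For t = 20, 21, 22, 23 the conclusion holds.
t = 24: σ(24) = 60; 60 ≥ 56.
Hence t = 24 is a counterexample.

t = 24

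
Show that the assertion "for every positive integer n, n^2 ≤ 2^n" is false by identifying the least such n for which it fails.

For n = 1, 2 the conclusion holds.
n = 3: n^2 = 9 and 2^n = 8, so 9 > 8.
Hence n = 3 is a counterexample.

n = 3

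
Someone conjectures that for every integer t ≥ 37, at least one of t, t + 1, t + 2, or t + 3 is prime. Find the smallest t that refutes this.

t = 48

For t = 37, 38, 39, 40, …, 45, 46, 47 the conclusion holds.
t = 48: 48 = 2 × 24; 49 = 7 × 7; 50 = 2 × 25; 51 = 3 × 17 — all composite.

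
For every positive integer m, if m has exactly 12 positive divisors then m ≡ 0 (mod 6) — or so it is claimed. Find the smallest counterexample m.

m = 140

A counterexample is any positive integer m such that m has exactly 12 positive divisors but the claim fails; we check each in order.
For m = 60, 72, 84, 90, 96, 108, 126, 132 the conclusion holds.
m = 140: τ(140) = 12; 140 ≡ 2 (mod 6).
So m = 140 is the smallest counterexample.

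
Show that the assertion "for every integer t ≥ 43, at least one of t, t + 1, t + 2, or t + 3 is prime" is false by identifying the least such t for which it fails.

t = 48

A counterexample is any integer t ≥ 43 such that t, t + 1, t + 2, t + 3 are all composite; we check each in order.
The first 5 eligible values, up to t = 47, all satisfy the conclusion.
t = 48: 48 = 2 × 24; 49 = 7 × 7; 50 = 2 × 25; 51 = 3 × 17 — all composite.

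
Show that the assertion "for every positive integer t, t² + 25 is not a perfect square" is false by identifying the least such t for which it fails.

Check each positive integer t in order until t² + 25 is a perfect square.
For t = 1, 2, 3, 4, …, 9, 10, 11 the conclusion holds.
t = 12: 12² + 25 = 169 = 13², a perfect square.

t = 12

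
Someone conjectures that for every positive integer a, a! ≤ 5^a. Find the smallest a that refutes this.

a = 12

A counterexample is any positive integer a such that a! > 5^a; we check each in order.
For a = 1, 2, 3, 4, …, 9, 10, 11 the conclusion holds.
a = 12: a! = 479001600 and 5^a = 244140625, so 479001600 > 244140625.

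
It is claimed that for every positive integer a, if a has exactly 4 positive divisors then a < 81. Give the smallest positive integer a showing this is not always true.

For a = 6, 8, 10, 14, …, 69, 74, 77 the conclusion holds.
a = 82: τ(82) = 4; 82 ≥ 81.

a = 82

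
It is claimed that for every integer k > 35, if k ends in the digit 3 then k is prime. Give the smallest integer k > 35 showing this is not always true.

For k = 43, 53 the conclusion holds.
k = 63: 63 ends in 3; 63 = 3 × 21, composite.

k = 63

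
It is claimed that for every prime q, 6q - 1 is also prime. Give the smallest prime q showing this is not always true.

q = 11

A counterexample is any prime q such that 6q - 1 is not prime; we check each in order.
For q = 2, 3, 5, 7 the conclusion holds.
q = 11: 6q - 1 = 65 = 5 × 13, not prime.
So q = 11 is the smallest counterexample.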